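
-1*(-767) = 767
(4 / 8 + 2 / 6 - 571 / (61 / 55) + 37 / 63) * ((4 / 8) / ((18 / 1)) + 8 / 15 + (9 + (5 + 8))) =-16025156771 / 1383480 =-11583.22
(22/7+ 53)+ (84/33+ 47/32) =148227/2464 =60.16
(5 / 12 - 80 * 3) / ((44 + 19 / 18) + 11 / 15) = -43125 / 8242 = -5.23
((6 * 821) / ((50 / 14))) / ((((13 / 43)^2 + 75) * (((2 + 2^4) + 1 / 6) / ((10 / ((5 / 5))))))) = 191271654 / 18917495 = 10.11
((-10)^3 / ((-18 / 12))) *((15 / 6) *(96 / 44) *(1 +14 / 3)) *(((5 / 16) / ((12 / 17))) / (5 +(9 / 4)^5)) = 924800000 / 6352731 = 145.58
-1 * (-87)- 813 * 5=-3978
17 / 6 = 2.83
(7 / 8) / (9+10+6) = 7 / 200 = 0.04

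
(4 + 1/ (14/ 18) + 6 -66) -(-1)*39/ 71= -26920/ 497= -54.16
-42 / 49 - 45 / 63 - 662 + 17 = -4526 / 7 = -646.57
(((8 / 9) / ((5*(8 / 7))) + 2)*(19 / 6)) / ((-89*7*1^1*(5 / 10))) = -1843 / 84105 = -0.02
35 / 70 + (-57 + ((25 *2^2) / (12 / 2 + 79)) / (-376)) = -45146 / 799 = -56.50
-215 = -215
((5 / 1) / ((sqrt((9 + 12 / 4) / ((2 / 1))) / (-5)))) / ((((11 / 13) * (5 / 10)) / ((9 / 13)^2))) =-675 * sqrt(6) / 143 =-11.56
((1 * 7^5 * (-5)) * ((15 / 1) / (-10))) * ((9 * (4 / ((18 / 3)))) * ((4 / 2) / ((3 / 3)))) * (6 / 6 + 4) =7563150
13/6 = 2.17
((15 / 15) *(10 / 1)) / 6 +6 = 23 / 3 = 7.67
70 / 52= 35 / 26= 1.35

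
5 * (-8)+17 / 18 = -703 / 18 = -39.06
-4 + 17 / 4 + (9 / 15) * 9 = 113 / 20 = 5.65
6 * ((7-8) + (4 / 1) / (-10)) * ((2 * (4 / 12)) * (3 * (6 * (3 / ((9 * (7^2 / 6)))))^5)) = -2985984 / 201768035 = -0.01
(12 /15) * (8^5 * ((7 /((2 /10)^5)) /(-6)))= -286720000 /3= -95573333.33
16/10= 8/5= 1.60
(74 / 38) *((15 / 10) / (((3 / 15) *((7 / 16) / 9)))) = 39960 / 133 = 300.45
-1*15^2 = -225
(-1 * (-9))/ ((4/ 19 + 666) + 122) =19/ 1664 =0.01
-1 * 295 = -295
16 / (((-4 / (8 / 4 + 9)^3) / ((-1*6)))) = 31944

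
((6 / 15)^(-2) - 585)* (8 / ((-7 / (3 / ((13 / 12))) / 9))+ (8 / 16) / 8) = 95797015 / 5824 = 16448.66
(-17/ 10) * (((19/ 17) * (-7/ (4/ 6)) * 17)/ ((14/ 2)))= 969/ 20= 48.45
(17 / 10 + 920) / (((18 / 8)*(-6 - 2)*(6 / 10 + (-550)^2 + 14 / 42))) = -9217 / 54450168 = -0.00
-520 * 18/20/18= -26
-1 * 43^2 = -1849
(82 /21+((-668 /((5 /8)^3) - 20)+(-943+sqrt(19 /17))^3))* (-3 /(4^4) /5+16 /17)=-23889854259591389 /30345000+463245123511* sqrt(323) /3144320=-784627013.72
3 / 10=0.30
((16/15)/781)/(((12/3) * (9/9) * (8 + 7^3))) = 4/4111965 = 0.00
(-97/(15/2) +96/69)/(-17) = 3982/5865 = 0.68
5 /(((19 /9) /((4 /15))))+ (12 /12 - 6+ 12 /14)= -467 /133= -3.51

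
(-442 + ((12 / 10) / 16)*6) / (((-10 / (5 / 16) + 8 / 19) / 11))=1845679 / 12000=153.81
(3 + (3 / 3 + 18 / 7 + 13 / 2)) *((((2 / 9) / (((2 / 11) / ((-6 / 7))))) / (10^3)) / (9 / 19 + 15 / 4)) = -0.00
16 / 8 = 2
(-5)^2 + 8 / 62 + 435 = 14264 / 31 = 460.13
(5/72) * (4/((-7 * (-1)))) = 5/126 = 0.04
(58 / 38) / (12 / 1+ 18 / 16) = 232 / 1995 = 0.12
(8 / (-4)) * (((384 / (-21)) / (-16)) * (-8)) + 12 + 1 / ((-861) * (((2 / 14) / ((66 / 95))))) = 825586 / 27265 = 30.28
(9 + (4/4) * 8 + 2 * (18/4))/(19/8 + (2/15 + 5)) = 3120/901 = 3.46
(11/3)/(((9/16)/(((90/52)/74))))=220/1443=0.15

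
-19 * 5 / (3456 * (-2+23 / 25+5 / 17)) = 40375 / 1154304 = 0.03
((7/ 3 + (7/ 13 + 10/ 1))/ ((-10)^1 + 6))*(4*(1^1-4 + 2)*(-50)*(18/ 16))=-18825/ 26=-724.04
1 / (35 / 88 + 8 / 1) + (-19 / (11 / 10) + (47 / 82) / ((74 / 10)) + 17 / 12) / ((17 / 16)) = -9264800620 / 628916343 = -14.73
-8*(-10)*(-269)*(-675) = 14526000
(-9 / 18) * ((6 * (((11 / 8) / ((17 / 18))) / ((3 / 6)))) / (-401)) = 297 / 13634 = 0.02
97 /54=1.80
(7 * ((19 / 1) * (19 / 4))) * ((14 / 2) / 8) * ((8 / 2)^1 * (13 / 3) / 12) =229957 / 288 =798.46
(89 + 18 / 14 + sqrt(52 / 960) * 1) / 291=sqrt(195) / 17460 + 632 / 2037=0.31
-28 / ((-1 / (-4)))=-112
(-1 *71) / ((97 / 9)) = -639 / 97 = -6.59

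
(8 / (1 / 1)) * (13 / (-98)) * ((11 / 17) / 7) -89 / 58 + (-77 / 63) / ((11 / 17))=-10718581 / 3043782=-3.52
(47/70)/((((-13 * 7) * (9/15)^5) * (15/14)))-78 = -5180317/66339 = -78.09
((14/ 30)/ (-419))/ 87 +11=6014738/ 546795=11.00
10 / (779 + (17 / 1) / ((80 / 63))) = 800 / 63391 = 0.01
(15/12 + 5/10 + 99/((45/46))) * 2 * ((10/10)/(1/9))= 18531/10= 1853.10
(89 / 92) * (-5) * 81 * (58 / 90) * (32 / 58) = -3204 / 23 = -139.30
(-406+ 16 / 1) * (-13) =5070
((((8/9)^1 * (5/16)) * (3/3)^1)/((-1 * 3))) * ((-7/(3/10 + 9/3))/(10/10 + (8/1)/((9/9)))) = 175/8019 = 0.02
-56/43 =-1.30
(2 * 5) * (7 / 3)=70 / 3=23.33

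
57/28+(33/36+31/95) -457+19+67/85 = -433.93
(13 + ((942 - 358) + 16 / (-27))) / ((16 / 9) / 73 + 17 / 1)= 1175519 / 33555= 35.03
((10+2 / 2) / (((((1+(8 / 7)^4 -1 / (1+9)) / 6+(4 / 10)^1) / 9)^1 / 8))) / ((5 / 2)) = 45638208 / 120193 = 379.71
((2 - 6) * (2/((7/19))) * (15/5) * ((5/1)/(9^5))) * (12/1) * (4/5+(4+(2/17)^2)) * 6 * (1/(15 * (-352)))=264328/730009665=0.00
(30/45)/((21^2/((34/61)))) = 68/80703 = 0.00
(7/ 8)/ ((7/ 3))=3/ 8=0.38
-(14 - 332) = 318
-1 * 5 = -5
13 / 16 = 0.81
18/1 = 18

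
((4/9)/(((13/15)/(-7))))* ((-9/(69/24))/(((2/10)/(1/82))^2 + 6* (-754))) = -10500/3975803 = -0.00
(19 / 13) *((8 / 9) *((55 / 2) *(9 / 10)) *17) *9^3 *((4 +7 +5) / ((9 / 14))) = 128931264 / 13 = 9917789.54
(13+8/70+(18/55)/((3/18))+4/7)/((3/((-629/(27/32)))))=-24254240/6237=-3888.77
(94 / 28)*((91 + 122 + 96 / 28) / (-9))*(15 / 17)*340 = -1186750 / 49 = -24219.39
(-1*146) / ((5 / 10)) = -292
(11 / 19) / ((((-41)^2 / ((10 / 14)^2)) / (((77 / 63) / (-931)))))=-3025 / 13113227169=-0.00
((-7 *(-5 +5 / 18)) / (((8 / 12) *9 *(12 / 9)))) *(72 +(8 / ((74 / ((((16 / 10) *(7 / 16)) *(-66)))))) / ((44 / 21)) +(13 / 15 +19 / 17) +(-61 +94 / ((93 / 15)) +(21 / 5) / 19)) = 1010746877 / 9414576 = 107.36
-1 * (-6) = 6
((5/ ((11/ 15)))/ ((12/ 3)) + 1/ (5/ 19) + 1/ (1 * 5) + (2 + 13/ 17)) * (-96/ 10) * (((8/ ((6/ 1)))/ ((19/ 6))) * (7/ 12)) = -70952/ 3553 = -19.97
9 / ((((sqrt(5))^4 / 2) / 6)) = 108 / 25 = 4.32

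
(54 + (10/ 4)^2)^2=58081/ 16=3630.06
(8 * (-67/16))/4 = -67/8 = -8.38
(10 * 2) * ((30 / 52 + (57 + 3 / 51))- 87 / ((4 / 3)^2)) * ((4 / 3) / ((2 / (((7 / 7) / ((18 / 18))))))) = 153785 / 1326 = 115.98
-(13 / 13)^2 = -1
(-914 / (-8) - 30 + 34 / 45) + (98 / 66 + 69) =307871 / 1980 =155.49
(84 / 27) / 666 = 14 / 2997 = 0.00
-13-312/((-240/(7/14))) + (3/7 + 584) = 80091/140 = 572.08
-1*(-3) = 3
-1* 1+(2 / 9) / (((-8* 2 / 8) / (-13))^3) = 2161 / 36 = 60.03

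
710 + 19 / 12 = 711.58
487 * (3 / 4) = 1461 / 4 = 365.25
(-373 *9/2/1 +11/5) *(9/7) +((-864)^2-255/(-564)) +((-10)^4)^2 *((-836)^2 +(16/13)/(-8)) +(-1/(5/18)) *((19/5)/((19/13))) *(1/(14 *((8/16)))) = 4270253665479166187/61100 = 69889585359724.49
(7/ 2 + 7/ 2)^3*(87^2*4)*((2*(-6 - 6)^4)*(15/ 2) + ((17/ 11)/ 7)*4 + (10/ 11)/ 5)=35530640130888/ 11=3230058193717.09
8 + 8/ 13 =112/ 13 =8.62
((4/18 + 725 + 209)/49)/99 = 8408/43659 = 0.19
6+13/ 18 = 121/ 18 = 6.72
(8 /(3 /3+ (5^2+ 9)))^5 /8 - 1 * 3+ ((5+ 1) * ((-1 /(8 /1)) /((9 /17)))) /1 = -2783610223 /630262500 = -4.42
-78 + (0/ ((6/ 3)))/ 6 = -78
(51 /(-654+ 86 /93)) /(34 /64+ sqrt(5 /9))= 725679 /4781062- 227664* sqrt(5) /2390531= -0.06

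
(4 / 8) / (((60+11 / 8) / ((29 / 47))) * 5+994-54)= 116 / 333465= 0.00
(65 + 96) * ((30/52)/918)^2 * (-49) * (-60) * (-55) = -54236875/5274828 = -10.28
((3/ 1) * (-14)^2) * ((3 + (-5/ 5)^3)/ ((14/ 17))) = 1428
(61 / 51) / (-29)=-0.04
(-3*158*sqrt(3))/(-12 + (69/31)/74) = 362452*sqrt(3)/9153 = 68.59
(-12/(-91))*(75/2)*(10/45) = 100/91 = 1.10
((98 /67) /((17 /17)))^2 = 9604 /4489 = 2.14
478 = 478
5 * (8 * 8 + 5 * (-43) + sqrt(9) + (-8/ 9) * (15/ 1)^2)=-1740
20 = 20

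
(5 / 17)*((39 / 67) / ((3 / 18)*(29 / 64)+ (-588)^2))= 14976 / 30244032155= 0.00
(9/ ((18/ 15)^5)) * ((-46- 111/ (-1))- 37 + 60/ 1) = 34375/ 108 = 318.29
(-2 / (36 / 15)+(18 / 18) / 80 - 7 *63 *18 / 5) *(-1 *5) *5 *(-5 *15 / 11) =-47652625 / 176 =-270753.55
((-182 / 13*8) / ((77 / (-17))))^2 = 73984 / 121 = 611.44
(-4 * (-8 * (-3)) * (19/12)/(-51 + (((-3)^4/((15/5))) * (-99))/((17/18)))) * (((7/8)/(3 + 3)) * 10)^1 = 11305/146943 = 0.08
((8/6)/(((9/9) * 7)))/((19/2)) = 8/399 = 0.02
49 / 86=0.57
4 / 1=4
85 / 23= 3.70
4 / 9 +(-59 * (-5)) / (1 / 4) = 10624 / 9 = 1180.44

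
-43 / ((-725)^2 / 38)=-1634 / 525625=-0.00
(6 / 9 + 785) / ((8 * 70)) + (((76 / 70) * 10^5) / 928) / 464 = 2338487 / 1412880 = 1.66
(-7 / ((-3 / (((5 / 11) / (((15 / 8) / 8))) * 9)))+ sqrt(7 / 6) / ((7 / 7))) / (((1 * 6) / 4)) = sqrt(42) / 9+ 896 / 33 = 27.87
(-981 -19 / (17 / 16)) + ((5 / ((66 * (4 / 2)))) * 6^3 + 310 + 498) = -34165 / 187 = -182.70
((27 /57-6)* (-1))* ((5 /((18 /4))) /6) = 175 /171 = 1.02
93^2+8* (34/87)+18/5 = 3765241/435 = 8655.73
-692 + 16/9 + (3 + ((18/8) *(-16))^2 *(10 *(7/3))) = 265975/9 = 29552.78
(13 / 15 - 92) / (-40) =1367 / 600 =2.28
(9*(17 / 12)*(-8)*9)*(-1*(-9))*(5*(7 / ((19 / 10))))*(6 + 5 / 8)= -38315025 / 38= -1008290.13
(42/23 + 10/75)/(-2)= -338/345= -0.98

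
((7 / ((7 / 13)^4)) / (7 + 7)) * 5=142805 / 4802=29.74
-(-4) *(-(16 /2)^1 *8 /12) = -64 /3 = -21.33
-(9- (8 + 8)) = 7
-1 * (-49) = 49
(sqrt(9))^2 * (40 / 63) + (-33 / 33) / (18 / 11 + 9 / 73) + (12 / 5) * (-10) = -186485 / 9891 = -18.85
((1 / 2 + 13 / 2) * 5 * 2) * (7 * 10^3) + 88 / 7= 3430088 / 7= 490012.57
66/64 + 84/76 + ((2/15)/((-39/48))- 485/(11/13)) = -744948461/1304160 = -571.21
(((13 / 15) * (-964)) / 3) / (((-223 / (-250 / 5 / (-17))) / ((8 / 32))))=31330 / 34119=0.92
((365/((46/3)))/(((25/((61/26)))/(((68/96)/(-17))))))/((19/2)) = -4453/454480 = -0.01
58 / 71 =0.82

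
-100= -100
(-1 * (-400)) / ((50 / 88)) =704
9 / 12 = 3 / 4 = 0.75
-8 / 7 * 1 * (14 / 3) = -16 / 3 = -5.33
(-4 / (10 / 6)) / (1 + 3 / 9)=-9 / 5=-1.80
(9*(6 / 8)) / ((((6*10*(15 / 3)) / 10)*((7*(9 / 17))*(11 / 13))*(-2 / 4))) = -221 / 1540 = -0.14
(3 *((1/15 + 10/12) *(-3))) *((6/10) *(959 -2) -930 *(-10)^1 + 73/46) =-183985911/2300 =-79993.87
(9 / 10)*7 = 63 / 10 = 6.30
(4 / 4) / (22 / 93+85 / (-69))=-2139 / 2129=-1.00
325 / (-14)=-325 / 14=-23.21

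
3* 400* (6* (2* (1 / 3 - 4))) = -52800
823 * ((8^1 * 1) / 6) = 3292 / 3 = 1097.33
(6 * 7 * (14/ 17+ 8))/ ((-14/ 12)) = -5400/ 17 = -317.65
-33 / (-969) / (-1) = -11 / 323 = -0.03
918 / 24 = 153 / 4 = 38.25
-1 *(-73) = 73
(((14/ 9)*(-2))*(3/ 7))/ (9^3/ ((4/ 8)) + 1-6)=-4/ 4359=-0.00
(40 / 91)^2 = 1600 / 8281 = 0.19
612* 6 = 3672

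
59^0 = 1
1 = 1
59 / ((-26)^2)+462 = 312371 / 676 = 462.09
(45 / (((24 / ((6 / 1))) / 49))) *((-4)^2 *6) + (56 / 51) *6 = 899752 / 17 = 52926.59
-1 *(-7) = 7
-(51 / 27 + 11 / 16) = -2.58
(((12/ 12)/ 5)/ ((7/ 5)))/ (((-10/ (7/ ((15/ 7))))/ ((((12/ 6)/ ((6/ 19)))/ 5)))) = -133/ 2250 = -0.06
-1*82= -82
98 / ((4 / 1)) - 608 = -1167 / 2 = -583.50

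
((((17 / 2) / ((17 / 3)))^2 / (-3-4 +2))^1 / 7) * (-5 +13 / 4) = 9 / 80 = 0.11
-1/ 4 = -0.25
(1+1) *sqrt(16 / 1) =8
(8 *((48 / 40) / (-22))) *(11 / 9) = -0.53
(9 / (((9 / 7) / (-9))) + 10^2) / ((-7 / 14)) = -74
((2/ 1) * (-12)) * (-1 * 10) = 240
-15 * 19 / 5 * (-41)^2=-95817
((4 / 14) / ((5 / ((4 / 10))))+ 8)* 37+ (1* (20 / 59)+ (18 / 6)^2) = 3161357 / 10325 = 306.18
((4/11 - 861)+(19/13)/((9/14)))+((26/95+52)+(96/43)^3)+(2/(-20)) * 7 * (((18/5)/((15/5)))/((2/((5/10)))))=-154596004716311/194418467100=-795.17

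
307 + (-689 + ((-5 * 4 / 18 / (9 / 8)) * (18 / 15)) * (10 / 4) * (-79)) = -3994 / 27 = -147.93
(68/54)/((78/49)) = 833/1053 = 0.79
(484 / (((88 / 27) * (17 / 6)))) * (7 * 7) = 2568.18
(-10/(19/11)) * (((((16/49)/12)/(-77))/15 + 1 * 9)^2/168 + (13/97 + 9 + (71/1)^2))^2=-5629217589128079864008018277444365569/38117132664286632020499204000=-147682084.03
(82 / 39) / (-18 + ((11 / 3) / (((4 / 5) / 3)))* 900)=82 / 481923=0.00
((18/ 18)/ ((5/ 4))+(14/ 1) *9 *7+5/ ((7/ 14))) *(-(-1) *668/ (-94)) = -1490976/ 235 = -6344.58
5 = 5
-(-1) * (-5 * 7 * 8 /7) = -40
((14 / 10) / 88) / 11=7 / 4840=0.00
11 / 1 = 11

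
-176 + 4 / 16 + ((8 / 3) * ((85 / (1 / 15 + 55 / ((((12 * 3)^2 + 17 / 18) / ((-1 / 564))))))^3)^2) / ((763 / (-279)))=-13052880458737103510469798336596638399112461641316950307 / 3094968742748958236047495511472642676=-4217451465161973031.81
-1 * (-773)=773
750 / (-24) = -125 / 4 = -31.25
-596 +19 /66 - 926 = -100433 /66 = -1521.71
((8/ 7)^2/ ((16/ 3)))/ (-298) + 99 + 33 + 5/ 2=1963957/ 14602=134.50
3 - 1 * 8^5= -32765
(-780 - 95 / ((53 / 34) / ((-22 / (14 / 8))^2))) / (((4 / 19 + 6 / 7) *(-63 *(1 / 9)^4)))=187257070890 / 184387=1015565.47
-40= -40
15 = 15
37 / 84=0.44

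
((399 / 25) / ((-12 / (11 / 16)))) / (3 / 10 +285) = -0.00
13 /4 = 3.25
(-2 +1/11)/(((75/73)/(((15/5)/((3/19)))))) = -9709/275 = -35.31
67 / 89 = 0.75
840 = 840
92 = 92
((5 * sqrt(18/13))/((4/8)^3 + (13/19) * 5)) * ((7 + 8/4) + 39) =109440 * sqrt(26)/7007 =79.64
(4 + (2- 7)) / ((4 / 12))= -3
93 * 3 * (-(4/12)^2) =-31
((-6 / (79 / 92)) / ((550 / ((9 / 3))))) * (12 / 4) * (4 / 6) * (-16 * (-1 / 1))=-26496 / 21725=-1.22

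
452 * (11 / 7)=4972 / 7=710.29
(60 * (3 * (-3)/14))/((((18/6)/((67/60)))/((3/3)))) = -201/14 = -14.36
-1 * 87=-87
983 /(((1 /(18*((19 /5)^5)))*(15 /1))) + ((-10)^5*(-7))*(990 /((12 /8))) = 7233354031902 /15625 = 462934658.04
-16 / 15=-1.07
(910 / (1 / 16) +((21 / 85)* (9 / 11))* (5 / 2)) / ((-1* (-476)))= 777947 / 25432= 30.59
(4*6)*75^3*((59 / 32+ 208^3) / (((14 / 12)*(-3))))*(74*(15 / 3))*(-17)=1146214153563046875 / 7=163744879080435267.86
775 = 775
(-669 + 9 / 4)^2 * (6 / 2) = 21338667 / 16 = 1333666.69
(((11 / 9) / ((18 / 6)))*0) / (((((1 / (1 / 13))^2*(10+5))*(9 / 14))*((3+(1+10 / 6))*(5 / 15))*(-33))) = 0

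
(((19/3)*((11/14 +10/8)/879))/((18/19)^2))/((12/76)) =2476099/23922864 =0.10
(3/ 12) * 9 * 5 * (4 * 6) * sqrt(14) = 270 * sqrt(14) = 1010.25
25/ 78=0.32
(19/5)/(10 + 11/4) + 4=1096/255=4.30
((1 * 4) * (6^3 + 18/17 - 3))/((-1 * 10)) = -7278/85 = -85.62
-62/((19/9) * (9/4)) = -248/19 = -13.05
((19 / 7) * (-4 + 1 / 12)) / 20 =-893 / 1680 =-0.53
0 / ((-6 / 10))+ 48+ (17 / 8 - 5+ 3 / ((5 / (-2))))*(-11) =3713 / 40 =92.82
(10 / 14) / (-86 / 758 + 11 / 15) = 28425 / 24668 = 1.15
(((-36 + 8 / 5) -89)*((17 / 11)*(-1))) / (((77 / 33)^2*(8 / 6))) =283203 / 10780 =26.27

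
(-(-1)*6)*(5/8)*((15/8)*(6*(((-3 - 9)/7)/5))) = -405/28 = -14.46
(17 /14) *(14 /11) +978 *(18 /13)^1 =193865 /143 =1355.70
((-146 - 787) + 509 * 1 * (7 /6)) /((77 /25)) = -4625 /42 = -110.12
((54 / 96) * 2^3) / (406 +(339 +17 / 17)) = 9 / 1492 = 0.01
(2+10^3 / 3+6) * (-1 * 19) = -19456 / 3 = -6485.33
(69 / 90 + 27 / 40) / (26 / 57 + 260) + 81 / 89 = 48393583 / 52851760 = 0.92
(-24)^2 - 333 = 243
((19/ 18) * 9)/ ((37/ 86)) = 817/ 37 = 22.08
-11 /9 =-1.22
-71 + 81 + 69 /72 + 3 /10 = 1351 /120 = 11.26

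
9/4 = 2.25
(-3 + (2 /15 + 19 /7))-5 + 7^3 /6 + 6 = 4061 /70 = 58.01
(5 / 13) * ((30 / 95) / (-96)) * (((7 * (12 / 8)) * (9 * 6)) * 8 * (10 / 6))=-4725 / 494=-9.56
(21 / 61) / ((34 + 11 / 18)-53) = -378 / 20191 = -0.02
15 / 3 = 5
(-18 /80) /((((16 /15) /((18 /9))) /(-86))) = 1161 /32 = 36.28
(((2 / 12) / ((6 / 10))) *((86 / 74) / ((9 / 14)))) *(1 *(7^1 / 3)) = 10535 / 8991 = 1.17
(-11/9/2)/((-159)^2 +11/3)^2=-11/11507658632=-0.00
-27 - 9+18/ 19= -666/ 19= -35.05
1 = 1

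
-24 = -24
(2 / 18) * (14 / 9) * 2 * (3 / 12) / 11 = 7 / 891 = 0.01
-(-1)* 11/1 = 11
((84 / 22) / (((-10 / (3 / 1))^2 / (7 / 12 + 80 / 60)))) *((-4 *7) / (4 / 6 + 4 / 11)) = -30429 / 1700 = -17.90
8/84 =0.10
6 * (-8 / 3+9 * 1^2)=38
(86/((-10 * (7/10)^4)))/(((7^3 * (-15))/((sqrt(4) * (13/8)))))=55900/2470629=0.02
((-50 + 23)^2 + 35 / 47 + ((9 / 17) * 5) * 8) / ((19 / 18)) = 10799748 / 15181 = 711.40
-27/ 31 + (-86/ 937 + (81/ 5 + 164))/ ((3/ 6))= 52189539/ 145235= 359.35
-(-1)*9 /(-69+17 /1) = -9 /52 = -0.17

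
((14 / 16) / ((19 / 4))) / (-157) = -7 / 5966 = -0.00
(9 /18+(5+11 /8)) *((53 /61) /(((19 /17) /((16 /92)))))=49555 /53314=0.93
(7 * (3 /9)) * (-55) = -385 /3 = -128.33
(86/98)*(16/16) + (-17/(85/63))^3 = -12246928/6125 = -1999.50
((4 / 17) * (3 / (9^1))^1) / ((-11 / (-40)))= 160 / 561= 0.29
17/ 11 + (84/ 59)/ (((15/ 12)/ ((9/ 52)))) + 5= 284436/ 42185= 6.74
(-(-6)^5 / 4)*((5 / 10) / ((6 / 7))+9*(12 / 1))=211086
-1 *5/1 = -5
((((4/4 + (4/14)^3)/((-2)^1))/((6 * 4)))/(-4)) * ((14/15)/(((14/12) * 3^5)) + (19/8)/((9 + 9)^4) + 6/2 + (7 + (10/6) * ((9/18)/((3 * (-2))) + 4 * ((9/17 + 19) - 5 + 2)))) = 111414688099/174112727040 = 0.64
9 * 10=90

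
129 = 129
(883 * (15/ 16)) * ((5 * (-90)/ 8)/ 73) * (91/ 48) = -90397125/ 74752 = -1209.29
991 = 991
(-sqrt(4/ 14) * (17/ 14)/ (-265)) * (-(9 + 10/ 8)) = -697 * sqrt(14)/ 103880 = -0.03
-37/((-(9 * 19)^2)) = 0.00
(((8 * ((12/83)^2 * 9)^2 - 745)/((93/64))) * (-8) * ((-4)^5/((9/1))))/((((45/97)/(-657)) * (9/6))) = 262420687233825636352/595839220155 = 440421976.86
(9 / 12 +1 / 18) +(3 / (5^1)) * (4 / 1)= 577 / 180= 3.21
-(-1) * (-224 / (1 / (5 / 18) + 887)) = -0.25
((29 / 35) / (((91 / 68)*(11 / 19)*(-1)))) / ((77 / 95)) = -711892 / 539539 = -1.32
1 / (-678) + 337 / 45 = 76147 / 10170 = 7.49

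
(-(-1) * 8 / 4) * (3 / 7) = 6 / 7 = 0.86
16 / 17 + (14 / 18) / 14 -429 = -130969 / 306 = -428.00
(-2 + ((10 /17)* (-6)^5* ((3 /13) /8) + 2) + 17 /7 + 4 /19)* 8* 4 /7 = -121622688 /205751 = -591.12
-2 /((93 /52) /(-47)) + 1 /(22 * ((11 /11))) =107629 /2046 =52.60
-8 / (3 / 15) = -40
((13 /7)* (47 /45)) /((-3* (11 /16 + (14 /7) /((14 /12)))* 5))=-9776 /181575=-0.05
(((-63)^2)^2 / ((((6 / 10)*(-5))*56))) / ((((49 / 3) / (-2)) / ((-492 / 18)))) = -313834.50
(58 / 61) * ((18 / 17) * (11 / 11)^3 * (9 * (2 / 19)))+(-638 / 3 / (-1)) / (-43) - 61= -165189253 / 2541687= -64.99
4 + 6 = 10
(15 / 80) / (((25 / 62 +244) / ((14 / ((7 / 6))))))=93 / 10102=0.01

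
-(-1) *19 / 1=19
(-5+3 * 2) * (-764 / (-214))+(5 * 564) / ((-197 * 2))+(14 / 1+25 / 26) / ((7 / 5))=27236543 / 3836378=7.10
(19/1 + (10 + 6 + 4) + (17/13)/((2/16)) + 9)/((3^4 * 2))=380/1053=0.36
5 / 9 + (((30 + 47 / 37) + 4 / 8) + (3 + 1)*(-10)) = -5111 / 666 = -7.67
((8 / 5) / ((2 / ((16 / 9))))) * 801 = 5696 / 5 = 1139.20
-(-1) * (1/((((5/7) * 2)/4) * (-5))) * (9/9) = -14/25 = -0.56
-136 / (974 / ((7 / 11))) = -0.09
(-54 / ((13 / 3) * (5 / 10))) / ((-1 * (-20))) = -81 / 65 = -1.25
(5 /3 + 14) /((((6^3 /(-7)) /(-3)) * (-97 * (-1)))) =0.02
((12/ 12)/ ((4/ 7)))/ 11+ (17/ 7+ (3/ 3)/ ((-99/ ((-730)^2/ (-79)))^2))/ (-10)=-3976471074299/ 8563525740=-464.35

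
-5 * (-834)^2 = -3477780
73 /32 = 2.28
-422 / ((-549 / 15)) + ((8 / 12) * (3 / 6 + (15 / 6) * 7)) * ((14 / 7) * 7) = 32854 / 183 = 179.53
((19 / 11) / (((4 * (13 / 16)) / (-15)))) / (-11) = 1140 / 1573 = 0.72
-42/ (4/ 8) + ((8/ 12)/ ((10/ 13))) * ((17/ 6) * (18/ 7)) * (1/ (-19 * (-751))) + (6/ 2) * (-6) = -50940109/ 499415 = -102.00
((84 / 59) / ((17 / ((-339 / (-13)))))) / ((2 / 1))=14238 / 13039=1.09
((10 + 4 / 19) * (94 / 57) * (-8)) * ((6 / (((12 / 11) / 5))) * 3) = -4011920 / 361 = -11113.35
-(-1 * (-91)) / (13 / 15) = -105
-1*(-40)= 40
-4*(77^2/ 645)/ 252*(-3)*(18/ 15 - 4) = -11858/ 9675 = -1.23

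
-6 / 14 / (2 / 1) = -3 / 14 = -0.21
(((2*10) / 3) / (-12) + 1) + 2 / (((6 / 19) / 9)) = 517 / 9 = 57.44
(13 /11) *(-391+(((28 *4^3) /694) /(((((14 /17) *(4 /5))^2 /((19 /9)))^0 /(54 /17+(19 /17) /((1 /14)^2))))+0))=14021527 /64889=216.08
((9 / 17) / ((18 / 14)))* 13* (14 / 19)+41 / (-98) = 111609 / 31654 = 3.53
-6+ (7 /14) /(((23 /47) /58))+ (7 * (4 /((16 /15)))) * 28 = 18130 /23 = 788.26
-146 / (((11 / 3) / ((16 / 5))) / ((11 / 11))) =-7008 / 55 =-127.42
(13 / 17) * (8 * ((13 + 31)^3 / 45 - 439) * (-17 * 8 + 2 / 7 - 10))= -3888352 / 3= -1296117.33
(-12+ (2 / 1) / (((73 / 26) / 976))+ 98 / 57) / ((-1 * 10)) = -1425043 / 20805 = -68.50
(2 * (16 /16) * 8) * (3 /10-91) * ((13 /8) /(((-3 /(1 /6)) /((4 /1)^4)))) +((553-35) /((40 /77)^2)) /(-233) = 56250944941 /1677600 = 33530.61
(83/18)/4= 83/72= 1.15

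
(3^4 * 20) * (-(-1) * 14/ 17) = 22680/ 17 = 1334.12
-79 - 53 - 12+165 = 21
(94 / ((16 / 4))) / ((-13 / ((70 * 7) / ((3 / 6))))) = -23030 / 13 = -1771.54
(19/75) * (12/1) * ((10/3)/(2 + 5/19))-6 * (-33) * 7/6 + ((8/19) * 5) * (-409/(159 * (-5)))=153649661/649515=236.56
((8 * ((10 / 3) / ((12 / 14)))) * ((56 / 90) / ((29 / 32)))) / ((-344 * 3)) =-6272 / 303021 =-0.02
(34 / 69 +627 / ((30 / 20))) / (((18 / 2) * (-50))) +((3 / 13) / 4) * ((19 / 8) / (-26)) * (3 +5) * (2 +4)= -12414863 / 10494900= -1.18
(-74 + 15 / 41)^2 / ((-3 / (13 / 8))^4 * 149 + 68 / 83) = 21606166955243 / 6900531795140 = 3.13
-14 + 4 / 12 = -41 / 3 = -13.67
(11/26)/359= 11/9334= 0.00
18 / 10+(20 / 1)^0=14 / 5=2.80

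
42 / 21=2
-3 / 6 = -1 / 2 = -0.50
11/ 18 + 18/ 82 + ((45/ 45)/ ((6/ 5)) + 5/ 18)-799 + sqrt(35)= -588229/ 738 + sqrt(35)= -791.14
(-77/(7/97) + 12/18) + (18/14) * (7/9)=-3196/3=-1065.33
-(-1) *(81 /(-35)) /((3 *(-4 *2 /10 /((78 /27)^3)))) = 4394 /189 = 23.25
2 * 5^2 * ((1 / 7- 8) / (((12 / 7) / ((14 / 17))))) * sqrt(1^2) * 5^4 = -6015625 / 51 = -117953.43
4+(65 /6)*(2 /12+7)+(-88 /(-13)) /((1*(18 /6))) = 39263 /468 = 83.90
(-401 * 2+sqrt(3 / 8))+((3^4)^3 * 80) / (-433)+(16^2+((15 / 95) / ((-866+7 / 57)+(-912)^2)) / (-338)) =-684356266894561869 / 6931333196762+sqrt(6) / 4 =-98733.10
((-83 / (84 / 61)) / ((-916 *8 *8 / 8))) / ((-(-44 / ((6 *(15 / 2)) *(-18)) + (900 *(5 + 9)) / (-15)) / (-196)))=-4784535 / 2492824384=-0.00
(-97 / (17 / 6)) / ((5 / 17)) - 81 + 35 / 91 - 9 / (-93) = -396791 / 2015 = -196.92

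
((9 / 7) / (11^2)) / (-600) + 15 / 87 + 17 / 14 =6812213 / 4912600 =1.39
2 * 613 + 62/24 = 14743/12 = 1228.58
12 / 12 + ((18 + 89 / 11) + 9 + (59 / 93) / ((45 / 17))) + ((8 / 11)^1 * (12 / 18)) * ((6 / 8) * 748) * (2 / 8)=4802858 / 46035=104.33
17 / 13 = 1.31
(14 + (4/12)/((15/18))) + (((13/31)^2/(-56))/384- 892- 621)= -154845423437/103326720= -1498.60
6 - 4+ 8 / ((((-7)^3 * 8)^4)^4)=2582769928541373896835159267569876646003957439727140865 / 1291384964270686948417579633784938323001978719863570432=2.00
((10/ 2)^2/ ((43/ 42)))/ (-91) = -150/ 559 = -0.27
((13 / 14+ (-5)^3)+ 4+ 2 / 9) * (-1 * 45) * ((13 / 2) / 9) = 981565 / 252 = 3895.10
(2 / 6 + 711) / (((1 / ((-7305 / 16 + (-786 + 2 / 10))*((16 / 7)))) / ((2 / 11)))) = -38562932 / 105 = -367266.02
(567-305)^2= 68644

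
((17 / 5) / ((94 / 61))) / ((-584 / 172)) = -44591 / 68620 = -0.65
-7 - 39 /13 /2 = -17 /2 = -8.50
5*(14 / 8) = 8.75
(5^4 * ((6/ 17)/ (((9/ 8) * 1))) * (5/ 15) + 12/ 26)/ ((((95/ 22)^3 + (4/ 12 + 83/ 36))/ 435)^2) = 1011152038390192512/ 561421192219589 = 1801.06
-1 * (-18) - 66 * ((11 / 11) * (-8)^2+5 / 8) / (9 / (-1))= 5903 / 12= 491.92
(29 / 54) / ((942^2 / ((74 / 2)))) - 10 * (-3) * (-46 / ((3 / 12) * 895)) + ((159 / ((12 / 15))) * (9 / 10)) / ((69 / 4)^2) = -25257007368221 / 4537370764296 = -5.57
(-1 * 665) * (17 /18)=-11305 /18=-628.06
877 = 877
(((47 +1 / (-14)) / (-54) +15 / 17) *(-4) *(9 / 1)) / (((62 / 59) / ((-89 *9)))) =2693763 / 7378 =365.11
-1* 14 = -14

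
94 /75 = 1.25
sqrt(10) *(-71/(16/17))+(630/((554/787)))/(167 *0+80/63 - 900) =-239.55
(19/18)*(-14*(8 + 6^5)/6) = -517636/27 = -19171.70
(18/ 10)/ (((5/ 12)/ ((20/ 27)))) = 16/ 5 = 3.20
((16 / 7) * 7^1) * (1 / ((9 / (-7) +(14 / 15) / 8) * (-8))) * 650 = 546000 / 491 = 1112.02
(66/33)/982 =1/491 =0.00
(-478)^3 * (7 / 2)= -382253732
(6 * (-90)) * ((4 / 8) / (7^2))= -270 / 49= -5.51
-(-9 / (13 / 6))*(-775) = -41850 / 13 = -3219.23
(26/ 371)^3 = 17576/ 51064811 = 0.00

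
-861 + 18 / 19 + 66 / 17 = -276543 / 323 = -856.17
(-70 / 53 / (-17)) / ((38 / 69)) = 2415 / 17119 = 0.14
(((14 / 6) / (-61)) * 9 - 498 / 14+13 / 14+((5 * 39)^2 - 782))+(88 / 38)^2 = 11472660467 / 308294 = 37213.38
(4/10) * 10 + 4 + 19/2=35/2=17.50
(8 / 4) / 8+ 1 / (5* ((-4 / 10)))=-1 / 4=-0.25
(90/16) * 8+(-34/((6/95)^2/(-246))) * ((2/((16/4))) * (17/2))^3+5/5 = 30904866857/192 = 160962848.21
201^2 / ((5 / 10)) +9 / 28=2262465 / 28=80802.32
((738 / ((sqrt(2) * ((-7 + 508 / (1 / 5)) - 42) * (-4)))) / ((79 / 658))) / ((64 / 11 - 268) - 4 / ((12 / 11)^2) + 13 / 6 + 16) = 511434 * sqrt(2) / 410162707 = 0.00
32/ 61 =0.52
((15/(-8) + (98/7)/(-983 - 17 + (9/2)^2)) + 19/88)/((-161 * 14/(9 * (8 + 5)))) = 33760467/388670744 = 0.09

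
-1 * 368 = -368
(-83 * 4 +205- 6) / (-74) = 133 / 74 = 1.80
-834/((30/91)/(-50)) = 126490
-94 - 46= -140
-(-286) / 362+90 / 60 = 829 / 362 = 2.29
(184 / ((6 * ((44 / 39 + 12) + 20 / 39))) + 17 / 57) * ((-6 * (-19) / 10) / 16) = 127 / 70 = 1.81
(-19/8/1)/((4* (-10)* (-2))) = -19/640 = -0.03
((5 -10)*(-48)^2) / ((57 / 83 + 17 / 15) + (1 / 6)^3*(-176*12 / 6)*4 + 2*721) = -32270400 / 4026241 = -8.02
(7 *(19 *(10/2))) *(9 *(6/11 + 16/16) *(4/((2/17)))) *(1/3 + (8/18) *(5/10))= 1921850/11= 174713.64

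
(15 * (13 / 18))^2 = 4225 / 36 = 117.36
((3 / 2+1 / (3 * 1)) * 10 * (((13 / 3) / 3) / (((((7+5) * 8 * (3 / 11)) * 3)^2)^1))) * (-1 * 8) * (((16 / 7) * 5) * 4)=-432575 / 275562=-1.57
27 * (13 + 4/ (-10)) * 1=1701/ 5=340.20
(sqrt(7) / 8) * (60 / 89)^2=0.15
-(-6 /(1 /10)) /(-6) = -10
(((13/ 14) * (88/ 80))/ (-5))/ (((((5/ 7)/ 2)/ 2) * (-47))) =143/ 5875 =0.02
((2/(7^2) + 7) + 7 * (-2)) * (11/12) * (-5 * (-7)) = -223.27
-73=-73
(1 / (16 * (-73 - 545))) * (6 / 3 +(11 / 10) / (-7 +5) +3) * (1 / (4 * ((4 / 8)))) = -89 / 395520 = -0.00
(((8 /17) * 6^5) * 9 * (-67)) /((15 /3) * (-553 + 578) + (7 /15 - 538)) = 140667840 /26299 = 5348.79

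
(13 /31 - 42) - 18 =-1847 /31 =-59.58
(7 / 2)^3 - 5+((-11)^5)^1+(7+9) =-1287977 / 8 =-160997.12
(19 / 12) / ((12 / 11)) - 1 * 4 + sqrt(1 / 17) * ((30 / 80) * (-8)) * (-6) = -367 / 144 + 18 * sqrt(17) / 17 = 1.82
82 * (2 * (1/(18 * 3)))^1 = 82/27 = 3.04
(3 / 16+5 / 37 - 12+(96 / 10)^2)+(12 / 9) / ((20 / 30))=1220743 / 14800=82.48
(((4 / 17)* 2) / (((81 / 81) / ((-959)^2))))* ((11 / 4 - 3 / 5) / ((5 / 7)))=553647962 / 425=1302701.09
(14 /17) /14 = 1 /17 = 0.06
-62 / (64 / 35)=-1085 / 32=-33.91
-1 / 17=-0.06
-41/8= -5.12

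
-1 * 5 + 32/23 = -83/23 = -3.61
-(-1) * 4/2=2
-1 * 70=-70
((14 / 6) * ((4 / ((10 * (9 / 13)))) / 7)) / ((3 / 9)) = 26 / 45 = 0.58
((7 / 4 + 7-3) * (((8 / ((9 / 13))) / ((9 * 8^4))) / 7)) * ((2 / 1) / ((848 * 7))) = 299 / 3446489088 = 0.00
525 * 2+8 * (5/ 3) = 3190/ 3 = 1063.33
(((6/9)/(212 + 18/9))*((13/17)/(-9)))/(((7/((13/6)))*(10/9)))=-169/2291940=-0.00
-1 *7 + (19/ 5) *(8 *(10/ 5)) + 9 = 314/ 5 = 62.80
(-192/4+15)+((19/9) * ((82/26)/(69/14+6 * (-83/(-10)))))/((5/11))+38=2361101/448227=5.27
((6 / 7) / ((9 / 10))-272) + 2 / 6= -1895 / 7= -270.71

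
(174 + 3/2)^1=351/2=175.50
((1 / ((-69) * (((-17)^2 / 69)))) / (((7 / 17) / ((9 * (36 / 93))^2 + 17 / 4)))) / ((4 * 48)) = -0.00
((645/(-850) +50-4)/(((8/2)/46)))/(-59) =-176893/20060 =-8.82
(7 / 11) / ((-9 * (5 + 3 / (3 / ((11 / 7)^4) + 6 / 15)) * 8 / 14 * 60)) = -3199553 / 12975336000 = -0.00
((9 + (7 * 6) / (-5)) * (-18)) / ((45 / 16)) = -96 / 25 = -3.84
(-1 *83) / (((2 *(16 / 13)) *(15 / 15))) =-1079 / 32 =-33.72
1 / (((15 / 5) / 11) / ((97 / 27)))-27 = -1120 / 81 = -13.83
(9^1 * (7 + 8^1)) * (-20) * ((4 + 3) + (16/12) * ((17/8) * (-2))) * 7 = -25200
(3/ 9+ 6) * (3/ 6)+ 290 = 1759/ 6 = 293.17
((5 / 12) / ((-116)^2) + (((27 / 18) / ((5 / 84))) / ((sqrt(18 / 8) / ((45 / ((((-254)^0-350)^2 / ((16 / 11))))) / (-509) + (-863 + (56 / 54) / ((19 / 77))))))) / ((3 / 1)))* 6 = -452796791787001108459 / 15691823343678240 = -28855.59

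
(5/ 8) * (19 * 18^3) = 69255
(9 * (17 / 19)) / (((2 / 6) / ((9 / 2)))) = 4131 / 38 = 108.71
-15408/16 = -963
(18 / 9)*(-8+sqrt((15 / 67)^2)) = -1042 / 67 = -15.55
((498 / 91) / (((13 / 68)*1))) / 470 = 16932 / 278005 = 0.06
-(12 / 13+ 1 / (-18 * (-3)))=-0.94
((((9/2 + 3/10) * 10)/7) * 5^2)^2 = 1440000/49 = 29387.76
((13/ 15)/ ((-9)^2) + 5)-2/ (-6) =5.34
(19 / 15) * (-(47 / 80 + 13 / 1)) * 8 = -20653 / 150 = -137.69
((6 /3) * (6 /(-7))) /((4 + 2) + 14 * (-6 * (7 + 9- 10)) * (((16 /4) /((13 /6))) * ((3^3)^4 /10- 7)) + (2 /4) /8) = 12480 /359937918361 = 0.00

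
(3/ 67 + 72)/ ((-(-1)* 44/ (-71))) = -342717/ 2948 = -116.25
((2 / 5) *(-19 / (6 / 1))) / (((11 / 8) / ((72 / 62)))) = -1824 / 1705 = -1.07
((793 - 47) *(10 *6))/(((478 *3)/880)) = 6564800/239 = 27467.78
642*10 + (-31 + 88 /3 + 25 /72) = 462145 /72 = 6418.68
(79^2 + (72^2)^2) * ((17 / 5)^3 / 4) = 132061916561 / 500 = 264123833.12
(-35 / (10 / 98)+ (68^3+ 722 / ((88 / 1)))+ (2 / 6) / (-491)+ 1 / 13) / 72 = 264644548513 / 60664032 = 4362.46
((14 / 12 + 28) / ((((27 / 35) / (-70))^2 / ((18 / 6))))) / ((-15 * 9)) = -105043750 / 19683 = -5336.78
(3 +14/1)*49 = 833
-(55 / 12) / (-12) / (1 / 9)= 55 / 16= 3.44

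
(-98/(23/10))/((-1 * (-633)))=-980/14559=-0.07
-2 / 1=-2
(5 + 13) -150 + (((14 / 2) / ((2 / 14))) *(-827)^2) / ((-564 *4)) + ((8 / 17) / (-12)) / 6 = -1724326715 / 115056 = -14986.85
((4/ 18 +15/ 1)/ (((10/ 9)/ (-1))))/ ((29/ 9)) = -1233/ 290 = -4.25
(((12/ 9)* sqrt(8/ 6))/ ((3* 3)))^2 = 64/ 2187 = 0.03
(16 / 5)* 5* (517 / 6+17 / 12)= 4204 / 3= 1401.33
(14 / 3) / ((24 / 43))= 301 / 36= 8.36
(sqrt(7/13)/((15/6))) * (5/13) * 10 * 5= 100 * sqrt(91)/169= 5.64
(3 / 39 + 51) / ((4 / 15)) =2490 / 13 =191.54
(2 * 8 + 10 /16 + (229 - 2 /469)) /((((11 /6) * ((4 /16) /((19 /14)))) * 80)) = 4775403 /525280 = 9.09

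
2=2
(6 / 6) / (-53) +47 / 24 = 1.94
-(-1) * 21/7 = 3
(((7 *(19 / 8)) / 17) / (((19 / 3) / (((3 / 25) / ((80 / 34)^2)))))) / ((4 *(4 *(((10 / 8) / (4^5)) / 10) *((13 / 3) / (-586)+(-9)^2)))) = 1882818 / 88990625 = 0.02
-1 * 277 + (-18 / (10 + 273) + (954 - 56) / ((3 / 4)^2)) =3360463 / 2547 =1319.38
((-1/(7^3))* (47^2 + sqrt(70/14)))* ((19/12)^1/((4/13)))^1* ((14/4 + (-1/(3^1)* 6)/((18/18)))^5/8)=-44195463/1404928 - 20007* sqrt(5)/1404928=-31.49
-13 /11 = -1.18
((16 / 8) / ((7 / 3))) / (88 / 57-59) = -342 / 22925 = -0.01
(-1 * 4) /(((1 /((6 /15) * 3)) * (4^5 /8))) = -3 /80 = -0.04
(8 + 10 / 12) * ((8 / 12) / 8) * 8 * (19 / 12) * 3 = 1007 / 36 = 27.97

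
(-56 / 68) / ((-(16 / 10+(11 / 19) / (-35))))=9310 / 17901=0.52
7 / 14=1 / 2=0.50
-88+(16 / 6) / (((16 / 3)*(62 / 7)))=-10905 / 124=-87.94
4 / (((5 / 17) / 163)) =11084 / 5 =2216.80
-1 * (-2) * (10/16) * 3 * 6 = 45/2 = 22.50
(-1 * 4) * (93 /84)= -31 /7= -4.43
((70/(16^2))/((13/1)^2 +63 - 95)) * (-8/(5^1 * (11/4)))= -7/6028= -0.00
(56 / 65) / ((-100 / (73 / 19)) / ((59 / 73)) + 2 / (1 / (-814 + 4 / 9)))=-3717 / 7158905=-0.00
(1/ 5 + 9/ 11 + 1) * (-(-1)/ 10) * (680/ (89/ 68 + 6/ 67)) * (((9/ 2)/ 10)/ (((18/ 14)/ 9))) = 541621836/ 1752025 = 309.14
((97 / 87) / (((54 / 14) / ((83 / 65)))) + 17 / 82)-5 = -55383931 / 12520170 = -4.42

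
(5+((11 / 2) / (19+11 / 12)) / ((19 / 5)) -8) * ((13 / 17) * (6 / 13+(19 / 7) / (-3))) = 76593 / 77197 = 0.99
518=518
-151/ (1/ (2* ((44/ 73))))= -13288/ 73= -182.03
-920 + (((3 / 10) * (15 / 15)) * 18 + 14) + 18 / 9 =-898.60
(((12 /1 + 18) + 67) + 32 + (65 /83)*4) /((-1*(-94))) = 10967 /7802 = 1.41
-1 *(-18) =18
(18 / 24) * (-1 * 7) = -21 / 4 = -5.25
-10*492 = -4920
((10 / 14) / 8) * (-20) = -25 / 14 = -1.79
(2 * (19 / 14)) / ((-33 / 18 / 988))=-112632 / 77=-1462.75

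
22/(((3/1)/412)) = 9064/3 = 3021.33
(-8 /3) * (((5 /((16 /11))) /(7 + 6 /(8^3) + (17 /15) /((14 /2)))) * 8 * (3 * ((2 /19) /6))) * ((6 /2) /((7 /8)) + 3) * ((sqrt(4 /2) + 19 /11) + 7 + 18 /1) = -338688000 /3663713 - 12672000 * sqrt(2) /3663713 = -97.34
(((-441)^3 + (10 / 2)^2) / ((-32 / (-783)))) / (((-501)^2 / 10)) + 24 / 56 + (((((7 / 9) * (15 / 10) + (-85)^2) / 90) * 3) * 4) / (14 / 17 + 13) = -172464180933463 / 2064483225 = -83538.67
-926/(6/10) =-4630/3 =-1543.33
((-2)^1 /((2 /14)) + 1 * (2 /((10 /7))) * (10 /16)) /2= -6.56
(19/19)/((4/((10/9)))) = 0.28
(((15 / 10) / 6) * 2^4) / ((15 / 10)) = 8 / 3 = 2.67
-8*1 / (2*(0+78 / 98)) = -196 / 39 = -5.03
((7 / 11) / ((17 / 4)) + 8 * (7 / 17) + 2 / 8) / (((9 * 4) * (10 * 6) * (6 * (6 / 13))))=3991 / 6462720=0.00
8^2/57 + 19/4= 1339/228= 5.87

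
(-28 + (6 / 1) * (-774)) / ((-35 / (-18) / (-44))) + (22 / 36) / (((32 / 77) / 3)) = 710472653 / 6720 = 105725.10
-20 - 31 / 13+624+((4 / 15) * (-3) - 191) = 26638 / 65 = 409.82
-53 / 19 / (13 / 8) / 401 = -424 / 99047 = -0.00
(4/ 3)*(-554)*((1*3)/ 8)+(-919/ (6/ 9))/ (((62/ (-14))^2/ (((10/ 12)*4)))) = -511.29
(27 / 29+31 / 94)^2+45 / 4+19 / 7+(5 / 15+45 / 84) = 366121789 / 22293228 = 16.42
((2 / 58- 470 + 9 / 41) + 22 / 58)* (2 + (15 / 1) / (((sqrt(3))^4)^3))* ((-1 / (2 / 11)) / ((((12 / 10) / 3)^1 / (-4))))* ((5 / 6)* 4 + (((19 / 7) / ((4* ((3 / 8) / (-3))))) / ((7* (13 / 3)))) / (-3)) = -7516885930180 / 42472269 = -176983.38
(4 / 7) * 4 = 16 / 7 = 2.29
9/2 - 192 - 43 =-461/2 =-230.50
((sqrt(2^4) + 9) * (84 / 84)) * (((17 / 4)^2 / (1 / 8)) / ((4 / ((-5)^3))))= -469625 / 8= -58703.12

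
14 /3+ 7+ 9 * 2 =89 /3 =29.67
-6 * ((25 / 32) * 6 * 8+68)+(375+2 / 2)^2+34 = 140777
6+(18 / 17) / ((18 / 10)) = 112 / 17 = 6.59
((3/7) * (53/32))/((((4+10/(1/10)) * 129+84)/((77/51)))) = 583/7344000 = 0.00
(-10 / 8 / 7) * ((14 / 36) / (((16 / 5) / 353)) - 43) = 145 / 8064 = 0.02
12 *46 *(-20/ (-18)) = 1840/ 3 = 613.33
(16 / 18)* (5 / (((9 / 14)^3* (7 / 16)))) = 250880 / 6561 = 38.24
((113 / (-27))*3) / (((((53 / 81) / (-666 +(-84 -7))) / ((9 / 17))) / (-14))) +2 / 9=-873029644 / 8109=-107661.81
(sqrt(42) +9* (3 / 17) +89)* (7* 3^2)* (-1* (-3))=189* sqrt(42) +291060 / 17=18346.04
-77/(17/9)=-693/17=-40.76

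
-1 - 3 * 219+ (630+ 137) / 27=-16999 / 27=-629.59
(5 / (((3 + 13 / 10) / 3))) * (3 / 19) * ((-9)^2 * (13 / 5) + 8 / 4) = 95670 / 817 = 117.10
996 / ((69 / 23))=332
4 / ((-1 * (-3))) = 1.33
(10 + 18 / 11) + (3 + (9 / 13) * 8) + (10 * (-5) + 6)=-3407 / 143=-23.83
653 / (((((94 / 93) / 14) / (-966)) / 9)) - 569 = -78635579.26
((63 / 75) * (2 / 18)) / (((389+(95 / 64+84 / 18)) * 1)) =448 / 1896725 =0.00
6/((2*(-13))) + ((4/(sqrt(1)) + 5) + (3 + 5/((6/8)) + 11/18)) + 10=6797/234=29.05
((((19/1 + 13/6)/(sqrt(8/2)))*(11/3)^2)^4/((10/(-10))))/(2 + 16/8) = -102471089.04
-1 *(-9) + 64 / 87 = 847 / 87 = 9.74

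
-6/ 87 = -2/ 29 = -0.07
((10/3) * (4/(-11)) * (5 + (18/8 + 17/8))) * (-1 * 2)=250/11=22.73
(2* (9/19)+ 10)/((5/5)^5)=208/19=10.95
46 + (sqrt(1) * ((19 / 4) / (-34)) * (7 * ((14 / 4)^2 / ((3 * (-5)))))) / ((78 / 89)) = 29858093 / 636480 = 46.91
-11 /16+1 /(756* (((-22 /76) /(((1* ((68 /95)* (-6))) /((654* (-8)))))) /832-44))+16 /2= 13894226827 /1900072944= 7.31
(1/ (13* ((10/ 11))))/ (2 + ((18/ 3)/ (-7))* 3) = -0.15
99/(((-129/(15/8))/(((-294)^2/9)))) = -1188495/86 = -13819.71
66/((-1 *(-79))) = 66/79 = 0.84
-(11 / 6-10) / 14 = 7 / 12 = 0.58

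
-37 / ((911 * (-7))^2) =-37 / 40666129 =-0.00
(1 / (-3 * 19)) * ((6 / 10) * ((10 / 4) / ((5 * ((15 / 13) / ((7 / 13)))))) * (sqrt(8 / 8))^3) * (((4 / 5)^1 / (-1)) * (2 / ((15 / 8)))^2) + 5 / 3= 2675459 / 1603125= 1.67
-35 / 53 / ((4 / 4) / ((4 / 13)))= -140 / 689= -0.20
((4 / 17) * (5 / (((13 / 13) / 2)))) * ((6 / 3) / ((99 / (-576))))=-5120 / 187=-27.38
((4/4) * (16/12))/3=4/9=0.44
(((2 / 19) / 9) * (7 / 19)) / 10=7 / 16245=0.00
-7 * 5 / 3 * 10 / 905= -70 / 543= -0.13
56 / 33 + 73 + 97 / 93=77482 / 1023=75.74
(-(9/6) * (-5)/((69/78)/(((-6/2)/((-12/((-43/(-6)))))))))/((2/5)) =13975/368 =37.98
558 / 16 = 279 / 8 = 34.88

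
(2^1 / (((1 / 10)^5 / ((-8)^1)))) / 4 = -400000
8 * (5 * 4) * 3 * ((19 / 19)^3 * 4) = 1920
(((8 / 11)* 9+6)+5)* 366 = 70638 / 11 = 6421.64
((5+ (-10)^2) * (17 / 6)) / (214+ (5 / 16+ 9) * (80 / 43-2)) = 102340 / 73169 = 1.40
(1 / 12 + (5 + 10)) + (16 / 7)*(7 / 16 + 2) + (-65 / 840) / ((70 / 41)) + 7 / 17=1400853 / 66640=21.02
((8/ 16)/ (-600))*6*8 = -1/ 25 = -0.04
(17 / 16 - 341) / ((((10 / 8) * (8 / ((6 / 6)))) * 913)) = -5439 / 146080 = -0.04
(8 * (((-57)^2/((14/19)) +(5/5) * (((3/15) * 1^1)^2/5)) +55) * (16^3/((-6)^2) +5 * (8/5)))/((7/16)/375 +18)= 182669916672/756049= 241611.21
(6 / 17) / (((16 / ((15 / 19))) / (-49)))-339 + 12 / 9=-2624207 / 7752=-338.52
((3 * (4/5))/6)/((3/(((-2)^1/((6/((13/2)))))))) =-13/45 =-0.29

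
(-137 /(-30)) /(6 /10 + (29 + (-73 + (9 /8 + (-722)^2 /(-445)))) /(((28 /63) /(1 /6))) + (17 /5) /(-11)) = -4291936 /427694385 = -0.01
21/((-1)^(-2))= 21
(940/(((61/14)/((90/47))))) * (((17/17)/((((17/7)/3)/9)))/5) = 952560/1037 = 918.57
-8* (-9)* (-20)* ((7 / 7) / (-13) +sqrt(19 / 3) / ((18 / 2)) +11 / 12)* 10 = -157200 / 13 - 1600* sqrt(57) / 3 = -16118.89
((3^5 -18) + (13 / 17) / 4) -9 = 14701 / 68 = 216.19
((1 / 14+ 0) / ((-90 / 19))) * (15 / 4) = -19 / 336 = -0.06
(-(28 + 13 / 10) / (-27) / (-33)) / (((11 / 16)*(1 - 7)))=1172 / 147015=0.01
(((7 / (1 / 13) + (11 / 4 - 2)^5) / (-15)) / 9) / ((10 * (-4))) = 93427 / 5529600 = 0.02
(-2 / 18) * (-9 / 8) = 0.12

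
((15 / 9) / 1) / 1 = 5 / 3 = 1.67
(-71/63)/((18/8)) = -284/567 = -0.50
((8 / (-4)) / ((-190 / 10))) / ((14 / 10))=0.08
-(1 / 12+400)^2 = -23049601 / 144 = -160066.67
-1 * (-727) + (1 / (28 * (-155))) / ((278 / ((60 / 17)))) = 745569031 / 1025542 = 727.00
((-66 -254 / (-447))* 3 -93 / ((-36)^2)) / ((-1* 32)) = 12639755 / 2059776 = 6.14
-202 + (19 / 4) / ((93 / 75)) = -24573 / 124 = -198.17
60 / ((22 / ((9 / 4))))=6.14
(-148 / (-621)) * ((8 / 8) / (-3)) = -148 / 1863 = -0.08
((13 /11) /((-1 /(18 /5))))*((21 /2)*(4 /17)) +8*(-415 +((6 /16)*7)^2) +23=-24327849 /7480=-3252.39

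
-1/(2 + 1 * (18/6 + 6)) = -1/11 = -0.09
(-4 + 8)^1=4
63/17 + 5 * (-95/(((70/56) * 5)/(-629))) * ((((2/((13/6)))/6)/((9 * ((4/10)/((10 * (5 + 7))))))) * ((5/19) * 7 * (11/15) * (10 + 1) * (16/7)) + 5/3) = 16719796031/1989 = 8406131.74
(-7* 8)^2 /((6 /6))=3136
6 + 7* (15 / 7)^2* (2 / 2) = 267 / 7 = 38.14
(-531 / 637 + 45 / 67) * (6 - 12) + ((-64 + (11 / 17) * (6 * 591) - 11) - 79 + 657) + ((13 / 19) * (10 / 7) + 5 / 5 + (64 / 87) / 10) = 16793474320144 / 5996612895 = 2800.49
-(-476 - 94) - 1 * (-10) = 580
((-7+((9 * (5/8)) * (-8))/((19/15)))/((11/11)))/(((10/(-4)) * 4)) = 4.25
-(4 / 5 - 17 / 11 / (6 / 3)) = -0.03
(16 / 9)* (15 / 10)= 2.67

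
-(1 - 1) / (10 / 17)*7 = 0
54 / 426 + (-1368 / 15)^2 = 14763681 / 1775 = 8317.57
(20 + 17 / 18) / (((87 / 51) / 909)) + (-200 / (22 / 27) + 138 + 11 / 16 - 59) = 1935073 / 176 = 10994.73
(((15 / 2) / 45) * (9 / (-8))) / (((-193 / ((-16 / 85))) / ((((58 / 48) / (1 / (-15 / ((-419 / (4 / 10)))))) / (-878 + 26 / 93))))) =8091 / 2244343901840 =0.00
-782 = -782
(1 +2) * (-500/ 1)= -1500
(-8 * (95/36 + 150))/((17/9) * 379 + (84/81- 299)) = -2355/806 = -2.92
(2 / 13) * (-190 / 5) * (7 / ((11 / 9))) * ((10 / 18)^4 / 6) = -166250 / 312741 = -0.53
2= 2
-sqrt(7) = -2.65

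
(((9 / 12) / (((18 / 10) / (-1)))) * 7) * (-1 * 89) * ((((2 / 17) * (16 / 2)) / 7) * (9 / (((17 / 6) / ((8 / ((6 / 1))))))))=42720 / 289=147.82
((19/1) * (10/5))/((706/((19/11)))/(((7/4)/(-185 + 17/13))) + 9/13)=-65702/74179635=-0.00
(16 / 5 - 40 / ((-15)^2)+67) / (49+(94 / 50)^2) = 1.33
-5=-5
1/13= 0.08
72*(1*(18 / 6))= 216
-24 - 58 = -82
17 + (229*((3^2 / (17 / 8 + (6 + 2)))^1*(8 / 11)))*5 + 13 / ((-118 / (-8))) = 4427965 / 5841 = 758.08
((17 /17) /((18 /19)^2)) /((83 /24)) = 722 /2241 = 0.32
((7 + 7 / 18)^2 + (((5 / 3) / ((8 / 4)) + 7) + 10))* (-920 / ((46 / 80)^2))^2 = 24030208000000 / 42849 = 560811407.50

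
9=9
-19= -19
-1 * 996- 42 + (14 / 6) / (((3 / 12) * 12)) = -9335 / 9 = -1037.22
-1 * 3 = -3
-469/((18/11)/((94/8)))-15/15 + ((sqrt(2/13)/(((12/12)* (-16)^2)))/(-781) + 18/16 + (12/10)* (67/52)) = -3938231/1170-sqrt(26)/2599168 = -3366.01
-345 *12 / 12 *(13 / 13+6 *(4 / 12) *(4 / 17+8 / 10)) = -1059.35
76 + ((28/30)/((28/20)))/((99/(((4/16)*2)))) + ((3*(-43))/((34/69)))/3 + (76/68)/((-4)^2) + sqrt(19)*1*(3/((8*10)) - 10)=-797*sqrt(19)/80 - 904093/80784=-54.62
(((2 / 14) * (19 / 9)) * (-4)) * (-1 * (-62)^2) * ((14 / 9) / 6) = 292144 / 243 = 1202.24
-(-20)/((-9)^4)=20/6561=0.00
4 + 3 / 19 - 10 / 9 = 521 / 171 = 3.05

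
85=85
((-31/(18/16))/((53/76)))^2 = 355247104/227529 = 1561.33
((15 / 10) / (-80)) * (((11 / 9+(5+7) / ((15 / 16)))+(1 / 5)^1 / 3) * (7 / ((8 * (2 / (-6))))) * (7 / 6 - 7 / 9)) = 15533 / 57600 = 0.27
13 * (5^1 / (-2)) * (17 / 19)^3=-319345 / 13718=-23.28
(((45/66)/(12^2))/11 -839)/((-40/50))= 1048.75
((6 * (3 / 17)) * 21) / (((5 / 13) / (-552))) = -2712528 / 85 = -31912.09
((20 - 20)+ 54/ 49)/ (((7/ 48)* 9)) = 0.84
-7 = -7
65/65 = 1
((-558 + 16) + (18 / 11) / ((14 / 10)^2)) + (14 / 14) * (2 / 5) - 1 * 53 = -1600197 / 2695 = -593.77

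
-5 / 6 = -0.83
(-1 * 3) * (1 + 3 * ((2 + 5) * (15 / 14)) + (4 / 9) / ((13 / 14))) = -5611 / 78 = -71.94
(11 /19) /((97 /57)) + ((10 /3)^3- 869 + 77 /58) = -830.30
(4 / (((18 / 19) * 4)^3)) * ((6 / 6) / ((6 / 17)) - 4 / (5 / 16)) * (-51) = 37.36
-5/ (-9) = 5/ 9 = 0.56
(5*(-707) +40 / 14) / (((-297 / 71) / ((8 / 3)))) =14043800 / 6237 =2251.69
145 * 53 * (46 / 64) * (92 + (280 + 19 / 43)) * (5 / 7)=14153656625 / 9632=1469441.09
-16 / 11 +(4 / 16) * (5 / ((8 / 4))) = -73 / 88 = -0.83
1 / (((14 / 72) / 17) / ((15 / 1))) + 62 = 9614 / 7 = 1373.43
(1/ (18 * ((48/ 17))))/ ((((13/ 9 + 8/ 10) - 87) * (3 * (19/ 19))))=-85/ 1098432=-0.00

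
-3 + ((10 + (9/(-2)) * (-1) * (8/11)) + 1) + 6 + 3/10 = 1933/110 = 17.57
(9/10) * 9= 81/10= 8.10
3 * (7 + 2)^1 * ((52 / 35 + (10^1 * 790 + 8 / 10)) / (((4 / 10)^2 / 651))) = 868115475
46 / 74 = 23 / 37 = 0.62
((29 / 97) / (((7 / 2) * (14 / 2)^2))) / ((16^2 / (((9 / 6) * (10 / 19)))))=435 / 80915072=0.00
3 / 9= 1 / 3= 0.33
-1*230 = -230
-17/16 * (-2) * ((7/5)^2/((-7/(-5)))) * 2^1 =119/20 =5.95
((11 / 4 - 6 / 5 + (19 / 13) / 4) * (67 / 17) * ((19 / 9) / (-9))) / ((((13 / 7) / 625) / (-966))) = 14884711625 / 25857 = 575655.01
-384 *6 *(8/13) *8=-147456/13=-11342.77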